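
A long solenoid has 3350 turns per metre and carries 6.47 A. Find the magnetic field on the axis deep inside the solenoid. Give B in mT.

B ≈ 27.2 mT

Inside a long solenoid, B = μ₀nI with n = 3350 turns/m.
B = 4π×10⁻⁷ × 3350 × 6.47 = 2.72×10⁻² T.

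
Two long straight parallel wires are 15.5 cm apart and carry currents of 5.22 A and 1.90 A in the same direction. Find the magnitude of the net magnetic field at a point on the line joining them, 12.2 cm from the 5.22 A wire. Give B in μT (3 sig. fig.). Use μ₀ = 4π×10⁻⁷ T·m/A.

Each long wire gives B = μ₀I/(2πd). Distances are d₁ = 0.122 m and d₂ = 0.033 m.
B₁ = 8.56×10⁻⁶ T, B₂ = 1.15×10⁻⁵ T.
Between parallel currents the two contributions point in opposite directions, so they subtract. B = |B₁ − B₂| = |8.56×10⁻⁶ − 1.15×10⁻⁵| = 2.96×10⁻⁶ T.

B ≈ 2.96 μT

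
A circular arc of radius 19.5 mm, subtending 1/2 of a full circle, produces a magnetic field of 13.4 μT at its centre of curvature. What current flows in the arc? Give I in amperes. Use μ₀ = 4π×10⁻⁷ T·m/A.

I ≈ 0.832 A

For a circular arc, B = μ₀Iφ/(4πR) with φ in radians; here φ = 3.142 rad.
So I = 4πRB/(μ₀φ) = 4π × 0.0195 × 1.34×10⁻⁵ / (4π×10⁻⁷ × 3.142) = 0.832 A.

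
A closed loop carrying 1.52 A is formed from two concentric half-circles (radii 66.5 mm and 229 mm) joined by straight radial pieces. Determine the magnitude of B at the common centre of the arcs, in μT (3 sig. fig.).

The radial connectors point toward the centre, so dl × r̂ = 0 and they contribute nothing.
Each semicircle gives μ₀I/(4R): inner arc 7.18×10⁻⁶ T, outer arc 2.09×10⁻⁶ T.
The two arcs carry current in opposite angular senses, so their fields oppose: B = |7.18×10⁻⁶ − 2.09×10⁻⁶| = 5.10×10⁻⁶ T.

B ≈ 5.10 μT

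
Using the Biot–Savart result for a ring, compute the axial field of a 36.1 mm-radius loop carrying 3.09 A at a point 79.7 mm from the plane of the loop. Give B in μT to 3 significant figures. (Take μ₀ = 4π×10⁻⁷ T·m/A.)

On the axis of a circular loop, B = μ₀IR² / [2(R²+z²)^(3/2)].
R² + z² = (0.0361)² + (0.0797)² = 0.007655 m², and (R²+z²)^(3/2) = 6.70×10⁻⁴ m³.
B = (4π×10⁻⁷ × 3.09 × 0.001303) / (2 × 6.70×10⁻⁴) = 3.78×10⁻⁶ T.

B ≈ 3.78 μT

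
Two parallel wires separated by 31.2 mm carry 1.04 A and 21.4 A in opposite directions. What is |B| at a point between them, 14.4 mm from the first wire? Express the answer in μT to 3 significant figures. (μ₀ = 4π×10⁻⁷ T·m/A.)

Each long wire gives B = μ₀I/(2πd). Distances are d₁ = 0.0144 m and d₂ = 0.0168 m.
B₁ = 1.44×10⁻⁵ T, B₂ = 2.55×10⁻⁴ T.
Between antiparallel currents both contributions point the same way, so they add. B = B₁ + B₂ = 1.44×10⁻⁵ + 2.55×10⁻⁴ = 2.69×10⁻⁴ T.

B ≈ 269 μT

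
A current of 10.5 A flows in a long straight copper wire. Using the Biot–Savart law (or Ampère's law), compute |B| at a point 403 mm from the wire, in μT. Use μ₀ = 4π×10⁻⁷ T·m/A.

B ≈ 5.21 μT

For an infinitely long straight wire, B = μ₀I/(2πd).
B = (4π×10⁻⁷ × 10.5) / (2π × 0.403) = 5.21×10⁻⁶ T.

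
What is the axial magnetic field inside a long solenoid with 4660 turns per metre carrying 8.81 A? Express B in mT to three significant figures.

Inside a long solenoid, B = μ₀nI with n = 4660 turns/m.
B = 4π×10⁻⁷ × 4660 × 8.81 = 5.16×10⁻² T.

B ≈ 51.6 mT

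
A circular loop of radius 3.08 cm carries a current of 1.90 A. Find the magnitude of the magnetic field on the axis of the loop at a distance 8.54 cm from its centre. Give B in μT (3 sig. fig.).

On the axis of a circular loop, B = μ₀IR² / [2(R²+z²)^(3/2)].
R² + z² = (0.0308)² + (0.0854)² = 0.008242 m², and (R²+z²)^(3/2) = 7.48×10⁻⁴ m³.
B = (4π×10⁻⁷ × 1.90 × 0.0009486) / (2 × 7.48×10⁻⁴) = 1.51×10⁻⁶ T.

B ≈ 1.51 μT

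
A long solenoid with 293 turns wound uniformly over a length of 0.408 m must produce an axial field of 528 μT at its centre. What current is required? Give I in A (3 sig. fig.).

I ≈ 0.585 A

Inside a long solenoid B = μ₀nI with n = 718.1 m⁻¹, so I = B/(μ₀n).
I = 5.28×10⁻⁴ / (4π×10⁻⁷ × 718.1) = 0.585 A.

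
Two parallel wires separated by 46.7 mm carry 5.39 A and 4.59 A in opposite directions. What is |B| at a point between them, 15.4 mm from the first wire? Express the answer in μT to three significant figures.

B ≈ 99.3 μT

Each long wire gives B = μ₀I/(2πd). Distances are d₁ = 0.0154 m and d₂ = 0.0313 m.
B₁ = 7.00×10⁻⁵ T, B₂ = 2.93×10⁻⁵ T.
Between antiparallel currents both contributions point the same way, so they add. B = B₁ + B₂ = 7.00×10⁻⁵ + 2.93×10⁻⁵ = 9.93×10⁻⁵ T.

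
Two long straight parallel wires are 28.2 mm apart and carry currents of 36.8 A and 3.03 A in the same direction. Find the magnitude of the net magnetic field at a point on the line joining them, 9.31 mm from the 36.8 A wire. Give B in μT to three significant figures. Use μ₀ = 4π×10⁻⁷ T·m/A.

Each long wire gives B = μ₀I/(2πd). Distances are d₁ = 0.00931 m and d₂ = 0.01889 m.
B₁ = 7.91×10⁻⁴ T, B₂ = 3.21×10⁻⁵ T.
Between parallel currents the two contributions point in opposite directions, so they subtract. B = |B₁ − B₂| = |7.91×10⁻⁴ − 3.21×10⁻⁵| = 7.58×10⁻⁴ T.

B ≈ 758 μT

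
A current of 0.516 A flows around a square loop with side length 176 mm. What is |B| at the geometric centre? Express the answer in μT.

Each side is a finite straight segment at perpendicular distance d = a/(2 tan(π/4)) = 0.088 m from the centre, with end-angles ±π/4.
One side contributes B₁ = (μ₀I/4πd)·2 sin(π/4) = 8.29×10⁻⁷ T.
All 4 sides add in the same direction: B = 4 × 8.29×10⁻⁷ = 3.32×10⁻⁶ T.

B ≈ 3.32 μT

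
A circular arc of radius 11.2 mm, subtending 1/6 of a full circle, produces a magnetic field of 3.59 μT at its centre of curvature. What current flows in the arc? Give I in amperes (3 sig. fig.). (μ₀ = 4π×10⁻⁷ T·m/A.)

I ≈ 0.384 A

For a circular arc, B = μ₀Iφ/(4πR) with φ in radians; here φ = 1.047 rad.
So I = 4πRB/(μ₀φ) = 4π × 0.0112 × 3.59×10⁻⁶ / (4π×10⁻⁷ × 1.047) = 0.384 A.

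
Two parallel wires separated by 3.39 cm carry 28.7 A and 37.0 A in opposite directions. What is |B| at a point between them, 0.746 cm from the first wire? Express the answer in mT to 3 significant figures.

B ≈ 1.05 mT

Each long wire gives B = μ₀I/(2πd). Distances are d₁ = 0.00746 m and d₂ = 0.02644 m.
B₁ = 7.69×10⁻⁴ T, B₂ = 2.80×10⁻⁴ T.
Between antiparallel currents both contributions point the same way, so they add. B = B₁ + B₂ = 7.69×10⁻⁴ + 2.80×10⁻⁴ = 1.05×10⁻³ T.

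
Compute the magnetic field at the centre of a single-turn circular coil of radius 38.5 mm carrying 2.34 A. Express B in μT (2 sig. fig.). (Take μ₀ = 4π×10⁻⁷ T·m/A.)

B ≈ 38 μT

At the centre of a circular loop the Biot–Savart law gives B = μ₀I/(2R).
B = (4π×10⁻⁷ × 2.34) / (2 × 0.0385) = 3.82×10⁻⁵ T.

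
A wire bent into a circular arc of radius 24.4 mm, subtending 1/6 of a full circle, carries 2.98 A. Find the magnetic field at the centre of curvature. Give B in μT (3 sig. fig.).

B ≈ 12.8 μT

The Biot–Savart field of a circular arc at its centre is B = μ₀Iφ/(4πR), with φ = 1.047 rad.
B = (4π×10⁻⁷ × 2.98 × 1.047) / (4π × 0.0244) = 1.28×10⁻⁵ T.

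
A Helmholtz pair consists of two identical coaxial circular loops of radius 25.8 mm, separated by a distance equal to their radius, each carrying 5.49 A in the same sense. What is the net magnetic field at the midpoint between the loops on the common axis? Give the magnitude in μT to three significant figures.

Each loop contributes B = μ₀IR²/[2(R²+z²)^(3/2)] on the axis, with z measured from that loop.
Loop 1 (z = 0.0129 m): B₁ = 9.57×10⁻⁵ T. Loop 2 (z = 0.0129 m): B₂ = 9.57×10⁻⁵ T.
The fields add: B = B₁ + B₂ = 1.91×10⁻⁴ T.

B ≈ 191 μT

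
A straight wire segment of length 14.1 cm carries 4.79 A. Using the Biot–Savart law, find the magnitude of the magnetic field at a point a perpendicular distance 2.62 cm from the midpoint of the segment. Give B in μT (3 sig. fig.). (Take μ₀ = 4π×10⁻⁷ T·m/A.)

B ≈ 34.3 μT

For a finite straight segment, B = (μ₀I/4πd)(sinθ₁ + sinθ₂), where θ₁, θ₂ are the angles from the perpendicular to each end.
The perpendicular from the point meets the wire at its midpoint, so each end is L/2 = 0.0705 m away along the wire.
sinθ₁ = 0.0705/√(0.0705²+0.0262²) = 0.9374; sinθ₂ = 0.0705/√(0.0705²+0.0262²) = 0.9374.
B = (4π×10⁻⁷ × 4.79) / (4π × 0.0262) × (0.9374 + 0.9374) = 3.43×10⁻⁵ T.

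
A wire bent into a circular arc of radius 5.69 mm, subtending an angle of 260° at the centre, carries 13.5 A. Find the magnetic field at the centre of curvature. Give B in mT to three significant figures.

The Biot–Savart field of a circular arc at its centre is B = μ₀Iφ/(4πR), with φ = 4.538 rad.
B = (4π×10⁻⁷ × 13.5 × 4.538) / (4π × 0.00569) = 1.08×10⁻³ T.

B ≈ 1.08 mT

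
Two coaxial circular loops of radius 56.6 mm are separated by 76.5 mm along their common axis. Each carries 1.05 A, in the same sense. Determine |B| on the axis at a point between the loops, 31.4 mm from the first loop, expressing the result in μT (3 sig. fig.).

B ≈ 13.4 μT

Each loop contributes B = μ₀IR²/[2(R²+z²)^(3/2)] on the axis, with z measured from that loop.
Loop 1 (z = 0.0314 m): B₁ = 7.79×10⁻⁶ T. Loop 2 (z = 0.0451 m): B₂ = 5.58×10⁻⁶ T.
The fields add: B = B₁ + B₂ = 1.34×10⁻⁵ T.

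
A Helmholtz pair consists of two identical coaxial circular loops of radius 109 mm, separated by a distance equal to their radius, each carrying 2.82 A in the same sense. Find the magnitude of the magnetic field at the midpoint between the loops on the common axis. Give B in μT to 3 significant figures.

B ≈ 23.3 μT

Each loop contributes B = μ₀IR²/[2(R²+z²)^(3/2)] on the axis, with z measured from that loop.
Loop 1 (z = 0.0545 m): B₁ = 1.16×10⁻⁵ T. Loop 2 (z = 0.0545 m): B₂ = 1.16×10⁻⁵ T.
The fields add: B = B₁ + B₂ = 2.33×10⁻⁵ T.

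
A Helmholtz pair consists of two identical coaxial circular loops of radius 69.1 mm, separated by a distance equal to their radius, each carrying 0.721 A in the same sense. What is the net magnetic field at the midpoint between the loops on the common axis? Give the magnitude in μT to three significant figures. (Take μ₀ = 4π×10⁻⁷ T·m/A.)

B ≈ 9.38 μT

Each loop contributes B = μ₀IR²/[2(R²+z²)^(3/2)] on the axis, with z measured from that loop.
Loop 1 (z = 0.03455 m): B₁ = 4.69×10⁻⁶ T. Loop 2 (z = 0.03455 m): B₂ = 4.69×10⁻⁶ T.
The fields add: B = B₁ + B₂ = 9.38×10⁻⁶ T.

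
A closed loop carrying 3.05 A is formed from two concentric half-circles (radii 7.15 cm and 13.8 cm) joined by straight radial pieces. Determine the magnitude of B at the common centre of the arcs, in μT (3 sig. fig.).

B ≈ 6.46 μT

The radial connectors point toward the centre, so dl × r̂ = 0 and they contribute nothing.
Each semicircle gives μ₀I/(4R): inner arc 1.34×10⁻⁵ T, outer arc 6.94×10⁻⁶ T.
The two arcs carry current in opposite angular senses, so their fields oppose: B = |1.34×10⁻⁵ − 6.94×10⁻⁶| = 6.46×10⁻⁶ T.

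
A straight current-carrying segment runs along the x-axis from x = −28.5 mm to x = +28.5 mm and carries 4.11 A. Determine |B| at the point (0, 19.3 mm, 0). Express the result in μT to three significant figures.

B ≈ 35.3 μT

For a finite straight segment, B = (μ₀I/4πd)(sinθ₁ + sinθ₂), where θ₁, θ₂ are the angles from the perpendicular to each end.
The perpendicular distance is d = 0.0193 m; the end-offsets along the wire are a = 0.0285 m and b = 0.0285 m.
sinθ₁ = 0.0285/√(0.0285²+0.0193²) = 0.8280; sinθ₂ = 0.0285/√(0.0285²+0.0193²) = 0.8280.
B = (4π×10⁻⁷ × 4.11) / (4π × 0.0193) × (0.8280 + 0.8280) = 3.53×10⁻⁵ T.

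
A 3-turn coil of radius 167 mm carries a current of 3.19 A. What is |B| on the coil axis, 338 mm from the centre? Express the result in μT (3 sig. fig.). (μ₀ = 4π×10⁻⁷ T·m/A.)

B ≈ 3.13 μT

For an N-turn flat coil, B = Nμ₀IR²/[2(R²+z²)^(3/2)] with R = 0.167 m, z = 0.338 m.
B = 3 × 1.04×10⁻⁶ T = 3.13×10⁻⁶ T.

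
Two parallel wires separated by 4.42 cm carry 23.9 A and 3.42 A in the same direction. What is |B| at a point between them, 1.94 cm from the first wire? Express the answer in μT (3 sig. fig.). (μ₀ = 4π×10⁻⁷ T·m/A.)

B ≈ 219 μT

Each long wire gives B = μ₀I/(2πd). Distances are d₁ = 0.0194 m and d₂ = 0.0248 m.
B₁ = 2.46×10⁻⁴ T, B₂ = 2.76×10⁻⁵ T.
Between parallel currents the two contributions point in opposite directions, so they subtract. B = |B₁ − B₂| = |2.46×10⁻⁴ − 2.76×10⁻⁵| = 2.19×10⁻⁴ T.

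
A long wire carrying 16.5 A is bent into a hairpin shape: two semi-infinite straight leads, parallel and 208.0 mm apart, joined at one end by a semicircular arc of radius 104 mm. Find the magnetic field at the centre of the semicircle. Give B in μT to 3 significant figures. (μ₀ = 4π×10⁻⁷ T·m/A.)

B ≈ 81.6 μT

The semicircular arc contributes B_arc = μ₀I·π/(4πR) = μ₀I/(4R) = 4.98×10⁻⁵ T.
Each semi-infinite lead is at perpendicular distance R = 0.104 m from the centre, with the perpendicular foot at its near end, so it contributes μ₀I/(4πR); both point the same way, together 3.17×10⁻⁵ T.
Arc and leads all point the same direction: B = 4.98×10⁻⁵ + 3.17×10⁻⁵ = 8.16×10⁻⁵ T.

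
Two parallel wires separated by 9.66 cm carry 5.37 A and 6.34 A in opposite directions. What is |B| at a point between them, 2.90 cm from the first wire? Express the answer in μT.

Each long wire gives B = μ₀I/(2πd). Distances are d₁ = 0.029 m and d₂ = 0.0676 m.
B₁ = 3.70×10⁻⁵ T, B₂ = 1.88×10⁻⁵ T.
Between antiparallel currents both contributions point the same way, so they add. B = B₁ + B₂ = 3.70×10⁻⁵ + 1.88×10⁻⁵ = 5.58×10⁻⁵ T.

B ≈ 55.8 μT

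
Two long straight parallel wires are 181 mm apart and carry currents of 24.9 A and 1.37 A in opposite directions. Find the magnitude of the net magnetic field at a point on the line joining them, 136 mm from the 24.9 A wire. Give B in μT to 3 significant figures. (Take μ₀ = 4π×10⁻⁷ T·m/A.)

Each long wire gives B = μ₀I/(2πd). Distances are d₁ = 0.136 m and d₂ = 0.045 m.
B₁ = 3.66×10⁻⁵ T, B₂ = 6.09×10⁻⁶ T.
Between antiparallel currents both contributions point the same way, so they add. B = B₁ + B₂ = 3.66×10⁻⁵ + 6.09×10⁻⁶ = 4.27×10⁻⁵ T.

B ≈ 42.7 μT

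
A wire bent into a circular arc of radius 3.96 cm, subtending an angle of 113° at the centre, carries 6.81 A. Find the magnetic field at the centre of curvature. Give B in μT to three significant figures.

B ≈ 33.9 μT

The Biot–Savart field of a circular arc at its centre is B = μ₀Iφ/(4πR), with φ = 1.972 rad.
B = (4π×10⁻⁷ × 6.81 × 1.972) / (4π × 0.0396) = 3.39×10⁻⁵ T.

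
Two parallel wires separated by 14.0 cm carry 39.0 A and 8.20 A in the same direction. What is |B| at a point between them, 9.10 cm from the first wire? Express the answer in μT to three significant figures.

B ≈ 52.2 μT

Each long wire gives B = μ₀I/(2πd). Distances are d₁ = 0.091 m and d₂ = 0.049 m.
B₁ = 8.57×10⁻⁵ T, B₂ = 3.35×10⁻⁵ T.
Between parallel currents the two contributions point in opposite directions, so they subtract. B = |B₁ − B₂| = |8.57×10⁻⁵ − 3.35×10⁻⁵| = 5.22×10⁻⁵ T.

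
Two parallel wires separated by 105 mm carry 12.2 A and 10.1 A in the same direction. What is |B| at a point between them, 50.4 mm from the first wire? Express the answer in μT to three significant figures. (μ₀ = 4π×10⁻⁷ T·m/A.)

Each long wire gives B = μ₀I/(2πd). Distances are d₁ = 0.0504 m and d₂ = 0.0546 m.
B₁ = 4.84×10⁻⁵ T, B₂ = 3.70×10⁻⁵ T.
Between parallel currents the two contributions point in opposite directions, so they subtract. B = |B₁ − B₂| = |4.84×10⁻⁵ − 3.70×10⁻⁵| = 1.14×10⁻⁵ T.

B ≈ 11.4 μT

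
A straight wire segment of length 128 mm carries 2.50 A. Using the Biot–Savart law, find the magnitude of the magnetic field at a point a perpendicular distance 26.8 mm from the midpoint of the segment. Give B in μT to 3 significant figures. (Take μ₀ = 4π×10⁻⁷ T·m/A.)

B ≈ 17.2 μT

For a finite straight segment, B = (μ₀I/4πd)(sinθ₁ + sinθ₂), where θ₁, θ₂ are the angles from the perpendicular to each end.
The perpendicular from the point meets the wire at its midpoint, so each end is L/2 = 0.064 m away along the wire.
sinθ₁ = 0.064/√(0.064²+0.0268²) = 0.9224; sinθ₂ = 0.064/√(0.064²+0.0268²) = 0.9224.
B = (4π×10⁻⁷ × 2.50) / (4π × 0.0268) × (0.9224 + 0.9224) = 1.72×10⁻⁵ T.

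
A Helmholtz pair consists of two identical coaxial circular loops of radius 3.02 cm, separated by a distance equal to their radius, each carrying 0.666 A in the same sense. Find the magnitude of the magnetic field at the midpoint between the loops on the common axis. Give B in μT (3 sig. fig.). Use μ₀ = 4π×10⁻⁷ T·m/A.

B ≈ 19.8 μT

Each loop contributes B = μ₀IR²/[2(R²+z²)^(3/2)] on the axis, with z measured from that loop.
Loop 1 (z = 0.0151 m): B₁ = 9.91×10⁻⁶ T. Loop 2 (z = 0.0151 m): B₂ = 9.91×10⁻⁶ T.
The fields add: B = B₁ + B₂ = 1.98×10⁻⁵ T.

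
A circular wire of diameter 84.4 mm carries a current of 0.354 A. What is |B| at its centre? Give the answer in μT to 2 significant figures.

B ≈ 5.3 μT

At the centre of a circular loop the Biot–Savart law gives B = μ₀I/(2R) (so R = 0.0422 m).
B = (4π×10⁻⁷ × 0.354) / (2 × 0.0422) = 5.27×10⁻⁶ T.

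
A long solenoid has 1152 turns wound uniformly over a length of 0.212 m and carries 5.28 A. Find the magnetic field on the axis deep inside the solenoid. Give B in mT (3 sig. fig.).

Inside a long solenoid, B = μ₀nI with n = 5434 turns/m.
B = 4π×10⁻⁷ × 5434 × 5.28 = 3.61×10⁻² T.

B ≈ 36.1 mT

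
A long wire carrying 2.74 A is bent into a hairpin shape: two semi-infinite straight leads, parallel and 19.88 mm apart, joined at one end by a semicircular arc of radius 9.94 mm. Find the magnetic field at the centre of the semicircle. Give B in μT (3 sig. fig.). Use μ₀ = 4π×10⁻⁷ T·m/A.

The semicircular arc contributes B_arc = μ₀I·π/(4πR) = μ₀I/(4R) = 8.66×10⁻⁵ T.
Each semi-infinite lead is at perpendicular distance R = 0.00994 m from the centre, with the perpendicular foot at its near end, so it contributes μ₀I/(4πR); both point the same way, together 5.51×10⁻⁵ T.
Arc and leads all point the same direction: B = 8.66×10⁻⁵ + 5.51×10⁻⁵ = 1.42×10⁻⁴ T.

B ≈ 142 μT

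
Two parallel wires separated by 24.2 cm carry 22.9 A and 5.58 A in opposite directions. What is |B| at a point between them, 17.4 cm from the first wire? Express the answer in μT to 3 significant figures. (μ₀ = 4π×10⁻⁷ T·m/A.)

B ≈ 42.7 μT

Each long wire gives B = μ₀I/(2πd). Distances are d₁ = 0.174 m and d₂ = 0.068 m.
B₁ = 2.63×10⁻⁵ T, B₂ = 1.64×10⁻⁵ T.
Between antiparallel currents both contributions point the same way, so they add. B = B₁ + B₂ = 2.63×10⁻⁵ + 1.64×10⁻⁵ = 4.27×10⁻⁵ T.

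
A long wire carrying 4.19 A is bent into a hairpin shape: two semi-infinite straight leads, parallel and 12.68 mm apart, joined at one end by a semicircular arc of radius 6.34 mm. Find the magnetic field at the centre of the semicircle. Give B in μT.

B ≈ 340 μT

The semicircular arc contributes B_arc = μ₀I·π/(4πR) = μ₀I/(4R) = 2.08×10⁻⁴ T.
Each semi-infinite lead is at perpendicular distance R = 0.00634 m from the centre, with the perpendicular foot at its near end, so it contributes μ₀I/(4πR); both point the same way, together 1.32×10⁻⁴ T.
Arc and leads all point the same direction: B = 2.08×10⁻⁴ + 1.32×10⁻⁴ = 3.40×10⁻⁴ T.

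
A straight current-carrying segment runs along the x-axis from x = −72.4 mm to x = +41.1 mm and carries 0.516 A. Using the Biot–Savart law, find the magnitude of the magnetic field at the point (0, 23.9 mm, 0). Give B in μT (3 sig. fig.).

For a finite straight segment, B = (μ₀I/4πd)(sinθ₁ + sinθ₂), where θ₁, θ₂ are the angles from the perpendicular to each end.
The perpendicular distance is d = 0.0239 m; the end-offsets along the wire are a = 0.0724 m and b = 0.0411 m.
sinθ₁ = 0.0724/√(0.0724²+0.0239²) = 0.9496; sinθ₂ = 0.0411/√(0.0411²+0.0239²) = 0.8645.
B = (4π×10⁻⁷ × 0.516) / (4π × 0.0239) × (0.9496 + 0.8645) = 3.92×10⁻⁶ T.

B ≈ 3.92 μT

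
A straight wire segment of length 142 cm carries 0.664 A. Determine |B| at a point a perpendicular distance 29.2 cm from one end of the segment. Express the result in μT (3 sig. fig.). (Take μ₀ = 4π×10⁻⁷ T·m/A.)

B ≈ 0.223 μT

For a finite straight segment, B = (μ₀I/4πd)(sinθ₁ + sinθ₂), where θ₁, θ₂ are the angles from the perpendicular to each end.
The perpendicular foot is at one end, so the two end-offsets along the wire are 0 and L = 1.42 m.
sinθ₁ = 0/√(0²+0.292²) = 0.0000; sinθ₂ = 1.42/√(1.42²+0.292²) = 0.9795.
B = (4π×10⁻⁷ × 0.664) / (4π × 0.292) × (0.0000 + 0.9795) = 2.23×10⁻⁷ T.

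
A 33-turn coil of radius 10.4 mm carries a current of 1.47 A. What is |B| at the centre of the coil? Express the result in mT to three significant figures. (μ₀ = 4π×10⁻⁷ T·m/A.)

For an N-turn flat coil, B = Nμ₀I/(2R) with R = 0.0104 m.
B = 33 × 8.88×10⁻⁵ T = 2.93×10⁻³ T.

B ≈ 2.93 mT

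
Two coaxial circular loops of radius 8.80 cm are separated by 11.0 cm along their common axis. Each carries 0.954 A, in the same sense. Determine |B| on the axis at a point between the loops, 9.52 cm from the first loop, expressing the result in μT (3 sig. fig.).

B ≈ 8.66 μT

Each loop contributes B = μ₀IR²/[2(R²+z²)^(3/2)] on the axis, with z measured from that loop.
Loop 1 (z = 0.0952 m): B₁ = 2.13×10⁻⁶ T. Loop 2 (z = 0.0148 m): B₂ = 6.53×10⁻⁶ T.
The fields add: B = B₁ + B₂ = 8.66×10⁻⁶ T.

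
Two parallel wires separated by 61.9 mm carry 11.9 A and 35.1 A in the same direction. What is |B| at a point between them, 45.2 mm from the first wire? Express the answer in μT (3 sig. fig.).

Each long wire gives B = μ₀I/(2πd). Distances are d₁ = 0.0452 m and d₂ = 0.0167 m.
B₁ = 5.27×10⁻⁵ T, B₂ = 4.20×10⁻⁴ T.
Between parallel currents the two contributions point in opposite directions, so they subtract. B = |B₁ − B₂| = |5.27×10⁻⁵ − 4.20×10⁻⁴| = 3.68×10⁻⁴ T.

B ≈ 368 μT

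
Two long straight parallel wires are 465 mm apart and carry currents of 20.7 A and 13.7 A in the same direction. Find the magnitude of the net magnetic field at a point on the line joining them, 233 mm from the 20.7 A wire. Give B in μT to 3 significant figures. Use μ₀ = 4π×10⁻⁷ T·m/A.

Each long wire gives B = μ₀I/(2πd). Distances are d₁ = 0.233 m and d₂ = 0.232 m.
B₁ = 1.78×10⁻⁵ T, B₂ = 1.18×10⁻⁵ T.
Between parallel currents the two contributions point in opposite directions, so they subtract. B = |B₁ − B₂| = |1.78×10⁻⁵ − 1.18×10⁻⁵| = 5.96×10⁻⁶ T.

B ≈ 5.96 μT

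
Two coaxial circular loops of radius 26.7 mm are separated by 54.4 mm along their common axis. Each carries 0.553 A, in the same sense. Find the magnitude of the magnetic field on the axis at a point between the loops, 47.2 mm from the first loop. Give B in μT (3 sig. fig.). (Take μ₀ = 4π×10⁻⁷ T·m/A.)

B ≈ 13.3 μT

Each loop contributes B = μ₀IR²/[2(R²+z²)^(3/2)] on the axis, with z measured from that loop.
Loop 1 (z = 0.0472 m): B₁ = 1.55×10⁻⁶ T. Loop 2 (z = 0.0072 m): B₂ = 1.17×10⁻⁵ T.
The fields add: B = B₁ + B₂ = 1.33×10⁻⁵ T.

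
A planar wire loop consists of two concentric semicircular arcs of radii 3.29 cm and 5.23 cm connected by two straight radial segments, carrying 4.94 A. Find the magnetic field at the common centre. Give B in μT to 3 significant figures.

B ≈ 17.5 μT

The radial connectors point toward the centre, so dl × r̂ = 0 and they contribute nothing.
Each semicircle gives μ₀I/(4R): inner arc 4.72×10⁻⁵ T, outer arc 2.97×10⁻⁵ T.
The two arcs carry current in opposite angular senses, so their fields oppose: B = |4.72×10⁻⁵ − 2.97×10⁻⁵| = 1.75×10⁻⁵ T.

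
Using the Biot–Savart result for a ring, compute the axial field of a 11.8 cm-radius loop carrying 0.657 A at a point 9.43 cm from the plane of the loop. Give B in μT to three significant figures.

B ≈ 1.67 μT

On the axis of a circular loop, B = μ₀IR² / [2(R²+z²)^(3/2)].
R² + z² = (0.118)² + (0.0943)² = 0.02282 m², and (R²+z²)^(3/2) = 3.45×10⁻³ m³.
B = (4π×10⁻⁷ × 0.657 × 0.01392) / (2 × 3.45×10⁻³) = 1.67×10⁻⁶ T.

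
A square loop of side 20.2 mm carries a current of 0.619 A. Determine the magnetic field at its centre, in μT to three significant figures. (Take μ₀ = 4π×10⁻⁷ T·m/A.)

B ≈ 34.7 μT

Each side is a finite straight segment at perpendicular distance d = a/(2 tan(π/4)) = 0.0101 m from the centre, with end-angles ±π/4.
One side contributes B₁ = (μ₀I/4πd)·2 sin(π/4) = 8.67×10⁻⁶ T.
All 4 sides add in the same direction: B = 4 × 8.67×10⁻⁶ = 3.47×10⁻⁵ T.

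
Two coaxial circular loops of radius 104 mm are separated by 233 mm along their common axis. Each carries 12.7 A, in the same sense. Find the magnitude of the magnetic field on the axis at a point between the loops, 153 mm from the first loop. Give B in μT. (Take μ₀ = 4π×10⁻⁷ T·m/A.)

Each loop contributes B = μ₀IR²/[2(R²+z²)^(3/2)] on the axis, with z measured from that loop.
Loop 1 (z = 0.153 m): B₁ = 1.36×10⁻⁵ T. Loop 2 (z = 0.08 m): B₂ = 3.82×10⁻⁵ T.
The fields add: B = B₁ + B₂ = 5.18×10⁻⁵ T.

B ≈ 51.8 μT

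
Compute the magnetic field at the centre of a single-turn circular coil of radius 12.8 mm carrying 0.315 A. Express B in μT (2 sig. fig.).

B ≈ 15 μT

At the centre of a circular loop the Biot–Savart law gives B = μ₀I/(2R).
B = (4π×10⁻⁷ × 0.315) / (2 × 0.0128) = 1.55×10⁻⁵ T.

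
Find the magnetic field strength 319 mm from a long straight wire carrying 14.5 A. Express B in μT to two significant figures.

B ≈ 9.1 μT

For an infinitely long straight wire, B = μ₀I/(2πd).
B = (4π×10⁻⁷ × 14.5) / (2π × 0.319) = 9.09×10⁻⁶ T.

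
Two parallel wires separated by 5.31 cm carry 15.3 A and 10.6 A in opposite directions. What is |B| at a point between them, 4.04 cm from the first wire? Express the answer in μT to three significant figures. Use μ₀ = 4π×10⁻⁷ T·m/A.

B ≈ 243 μT

Each long wire gives B = μ₀I/(2πd). Distances are d₁ = 0.0404 m and d₂ = 0.0127 m.
B₁ = 7.57×10⁻⁵ T, B₂ = 1.67×10⁻⁴ T.
Between antiparallel currents both contributions point the same way, so they add. B = B₁ + B₂ = 7.57×10⁻⁵ + 1.67×10⁻⁴ = 2.43×10⁻⁴ T.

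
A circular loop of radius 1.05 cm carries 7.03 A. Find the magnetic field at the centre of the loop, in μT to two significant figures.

At the centre of a circular loop the Biot–Savart law gives B = μ₀I/(2R).
B = (4π×10⁻⁷ × 7.03) / (2 × 0.0105) = 4.21×10⁻⁴ T.

B ≈ 420 μT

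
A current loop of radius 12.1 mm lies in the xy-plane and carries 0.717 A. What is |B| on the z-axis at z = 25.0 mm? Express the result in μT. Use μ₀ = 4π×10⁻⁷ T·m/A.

B ≈ 3.08 μT

On the axis of a circular loop, B = μ₀IR² / [2(R²+z²)^(3/2)].
R² + z² = (0.0121)² + (0.025)² = 0.0007714 m², and (R²+z²)^(3/2) = 2.14×10⁻⁵ m³.
B = (4π×10⁻⁷ × 0.717 × 0.0001464) / (2 × 2.14×10⁻⁵) = 3.08×10⁻⁶ T.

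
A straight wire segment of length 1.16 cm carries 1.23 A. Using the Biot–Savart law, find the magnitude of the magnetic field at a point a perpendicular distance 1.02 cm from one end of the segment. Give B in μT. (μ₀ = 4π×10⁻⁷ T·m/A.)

For a finite straight segment, B = (μ₀I/4πd)(sinθ₁ + sinθ₂), where θ₁, θ₂ are the angles from the perpendicular to each end.
The perpendicular foot is at one end, so the two end-offsets along the wire are 0 and L = 0.0116 m.
sinθ₁ = 0/√(0²+0.0102²) = 0.0000; sinθ₂ = 0.0116/√(0.0116²+0.0102²) = 0.7510.
B = (4π×10⁻⁷ × 1.23) / (4π × 0.0102) × (0.0000 + 0.7510) = 9.06×10⁻⁶ T.

B ≈ 9.06 μT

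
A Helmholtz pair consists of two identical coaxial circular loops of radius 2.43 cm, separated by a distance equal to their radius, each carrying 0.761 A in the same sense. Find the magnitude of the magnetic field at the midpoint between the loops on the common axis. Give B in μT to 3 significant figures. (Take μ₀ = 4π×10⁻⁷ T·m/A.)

Each loop contributes B = μ₀IR²/[2(R²+z²)^(3/2)] on the axis, with z measured from that loop.
Loop 1 (z = 0.01215 m): B₁ = 1.41×10⁻⁵ T. Loop 2 (z = 0.01215 m): B₂ = 1.41×10⁻⁵ T.
The fields add: B = B₁ + B₂ = 2.82×10⁻⁵ T.

B ≈ 28.2 μT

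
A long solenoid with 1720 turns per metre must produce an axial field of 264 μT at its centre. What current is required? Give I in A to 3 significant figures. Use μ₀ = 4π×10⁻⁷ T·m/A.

I ≈ 0.122 A

Inside a long solenoid B = μ₀nI with n = 1720 m⁻¹, so I = B/(μ₀n).
I = 2.64×10⁻⁴ / (4π×10⁻⁷ × 1720) = 0.122 A.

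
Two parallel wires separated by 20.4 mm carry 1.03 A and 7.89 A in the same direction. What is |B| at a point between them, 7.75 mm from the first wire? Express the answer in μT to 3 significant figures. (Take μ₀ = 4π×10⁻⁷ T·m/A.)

Each long wire gives B = μ₀I/(2πd). Distances are d₁ = 0.00775 m and d₂ = 0.01265 m.
B₁ = 2.66×10⁻⁵ T, B₂ = 1.25×10⁻⁴ T.
Between parallel currents the two contributions point in opposite directions, so they subtract. B = |B₁ − B₂| = |2.66×10⁻⁵ − 1.25×10⁻⁴| = 9.82×10⁻⁵ T.

B ≈ 98.2 μT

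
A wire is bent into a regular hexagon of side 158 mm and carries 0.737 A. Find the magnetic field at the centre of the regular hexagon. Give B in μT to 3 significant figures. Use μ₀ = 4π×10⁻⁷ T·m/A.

B ≈ 3.23 μT

Each side is a finite straight segment at perpendicular distance d = a/(2 tan(π/6)) = 0.1368 m from the centre, with end-angles ±π/6.
One side contributes B₁ = (μ₀I/4πd)·2 sin(π/6) = 5.39×10⁻⁷ T.
All 6 sides add in the same direction: B = 6 × 5.39×10⁻⁷ = 3.23×10⁻⁶ T.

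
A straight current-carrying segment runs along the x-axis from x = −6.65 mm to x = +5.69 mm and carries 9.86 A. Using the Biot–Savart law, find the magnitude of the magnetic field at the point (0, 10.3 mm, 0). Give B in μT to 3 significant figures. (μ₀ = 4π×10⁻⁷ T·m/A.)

B ≈ 98.2 μT

For a finite straight segment, B = (μ₀I/4πd)(sinθ₁ + sinθ₂), where θ₁, θ₂ are the angles from the perpendicular to each end.
The perpendicular distance is d = 0.0103 m; the end-offsets along the wire are a = 0.00665 m and b = 0.00569 m.
sinθ₁ = 0.00665/√(0.00665²+0.0103²) = 0.5424; sinθ₂ = 0.00569/√(0.00569²+0.0103²) = 0.4835.
B = (4π×10⁻⁷ × 9.86) / (4π × 0.0103) × (0.5424 + 0.4835) = 9.82×10⁻⁵ T.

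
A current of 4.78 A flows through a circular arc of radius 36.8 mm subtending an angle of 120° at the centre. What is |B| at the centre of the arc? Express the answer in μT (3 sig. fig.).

B ≈ 27.2 μT

The Biot–Savart field of a circular arc at its centre is B = μ₀Iφ/(4πR), with φ = 2.094 rad.
B = (4π×10⁻⁷ × 4.78 × 2.094) / (4π × 0.0368) = 2.72×10⁻⁵ T.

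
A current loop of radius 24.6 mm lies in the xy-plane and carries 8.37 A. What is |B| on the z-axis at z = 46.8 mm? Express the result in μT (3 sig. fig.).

B ≈ 21.5 μT

On the axis of a circular loop, B = μ₀IR² / [2(R²+z²)^(3/2)].
R² + z² = (0.0246)² + (0.0468)² = 0.002795 m², and (R²+z²)^(3/2) = 1.48×10⁻⁴ m³.
B = (4π×10⁻⁷ × 8.37 × 0.0006052) / (2 × 1.48×10⁻⁴) = 2.15×10⁻⁵ T.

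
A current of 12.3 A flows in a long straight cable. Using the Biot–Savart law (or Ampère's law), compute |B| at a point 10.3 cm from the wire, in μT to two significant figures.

For an infinitely long straight wire, B = μ₀I/(2πd).
B = (4π×10⁻⁷ × 12.3) / (2π × 0.103) = 2.39×10⁻⁵ T.

B ≈ 24 μT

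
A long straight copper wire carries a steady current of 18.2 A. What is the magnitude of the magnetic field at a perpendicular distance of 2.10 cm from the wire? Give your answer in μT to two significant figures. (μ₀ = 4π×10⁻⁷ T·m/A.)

For an infinitely long straight wire, B = μ₀I/(2πd).
B = (4π×10⁻⁷ × 18.2) / (2π × 0.021) = 1.73×10⁻⁴ T.

B ≈ 170 μT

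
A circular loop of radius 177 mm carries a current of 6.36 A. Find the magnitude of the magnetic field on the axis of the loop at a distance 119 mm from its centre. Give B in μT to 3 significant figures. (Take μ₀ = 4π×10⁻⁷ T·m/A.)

B ≈ 12.9 μT

On the axis of a circular loop, B = μ₀IR² / [2(R²+z²)^(3/2)].
R² + z² = (0.177)² + (0.119)² = 0.04549 m², and (R²+z²)^(3/2) = 9.70×10⁻³ m³.
B = (4π×10⁻⁷ × 6.36 × 0.03133) / (2 × 9.70×10⁻³) = 1.29×10⁻⁵ T.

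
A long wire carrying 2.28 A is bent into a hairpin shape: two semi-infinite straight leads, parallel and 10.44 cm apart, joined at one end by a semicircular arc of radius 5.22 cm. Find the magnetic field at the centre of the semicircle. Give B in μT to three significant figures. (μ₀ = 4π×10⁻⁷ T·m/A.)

The semicircular arc contributes B_arc = μ₀I·π/(4πR) = μ₀I/(4R) = 1.37×10⁻⁵ T.
Each semi-infinite lead is at perpendicular distance R = 0.0522 m from the centre, with the perpendicular foot at its near end, so it contributes μ₀I/(4πR); both point the same way, together 8.74×10⁻⁶ T.
Arc and leads all point the same direction: B = 1.37×10⁻⁵ + 8.74×10⁻⁶ = 2.25×10⁻⁵ T.

B ≈ 22.5 μT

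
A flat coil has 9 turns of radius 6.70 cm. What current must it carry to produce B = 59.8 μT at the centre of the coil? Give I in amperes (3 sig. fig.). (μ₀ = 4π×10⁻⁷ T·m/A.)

I ≈ 0.709 A

For an N-turn coil, B = Nμ₀I/(2R) with R = 0.067 m, so I = 2RB/(Nμ₀) = 2 × 0.067 × 5.98×10⁻⁵ / (9 × 4π×10⁻⁷) = 0.709 A.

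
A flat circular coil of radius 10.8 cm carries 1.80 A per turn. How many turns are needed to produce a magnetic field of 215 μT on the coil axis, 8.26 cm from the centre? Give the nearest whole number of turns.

For an N-turn coil, B = Nμ₀IR²/[2(R²+z²)^(3/2)]. A single turn gives B₁ = 5.25×10⁻⁶ T with R = 0.108 m, z = 0.0826 m.
N = B/B₁ = 2.15×10⁻⁴ / 5.25×10⁻⁶ = 40.97.

N = 41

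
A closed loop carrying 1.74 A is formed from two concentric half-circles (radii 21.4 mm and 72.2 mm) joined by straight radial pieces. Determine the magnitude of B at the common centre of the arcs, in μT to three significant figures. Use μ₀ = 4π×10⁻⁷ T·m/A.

The radial connectors point toward the centre, so dl × r̂ = 0 and they contribute nothing.
Each semicircle gives μ₀I/(4R): inner arc 2.55×10⁻⁵ T, outer arc 7.57×10⁻⁶ T.
The two arcs carry current in opposite angular senses, so their fields oppose: B = |2.55×10⁻⁵ − 7.57×10⁻⁶| = 1.80×10⁻⁵ T.

B ≈ 18.0 μT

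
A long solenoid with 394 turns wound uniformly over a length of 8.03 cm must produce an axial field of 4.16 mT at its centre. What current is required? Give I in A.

Inside a long solenoid B = μ₀nI with n = 4907 m⁻¹, so I = B/(μ₀n).
I = 4.16×10⁻³ / (4π×10⁻⁷ × 4907) = 0.675 A.

I ≈ 0.675 A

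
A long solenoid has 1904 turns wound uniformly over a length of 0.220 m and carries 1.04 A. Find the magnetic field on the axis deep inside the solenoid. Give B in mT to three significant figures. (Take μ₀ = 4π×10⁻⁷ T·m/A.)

Inside a long solenoid, B = μ₀nI with n = 8655 turns/m.
B = 4π×10⁻⁷ × 8655 × 1.04 = 1.13×10⁻² T.

B ≈ 11.3 mT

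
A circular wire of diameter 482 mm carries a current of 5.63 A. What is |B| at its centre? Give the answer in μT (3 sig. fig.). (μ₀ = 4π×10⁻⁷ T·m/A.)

At the centre of a circular loop the Biot–Savart law gives B = μ₀I/(2R) (so R = 0.241 m).
B = (4π×10⁻⁷ × 5.63) / (2 × 0.241) = 1.47×10⁻⁵ T.

B ≈ 14.7 μT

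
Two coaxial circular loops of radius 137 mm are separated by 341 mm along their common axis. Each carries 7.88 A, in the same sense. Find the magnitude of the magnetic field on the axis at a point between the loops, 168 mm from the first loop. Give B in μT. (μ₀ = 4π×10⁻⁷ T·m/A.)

B ≈ 17.8 μT

Each loop contributes B = μ₀IR²/[2(R²+z²)^(3/2)] on the axis, with z measured from that loop.
Loop 1 (z = 0.168 m): B₁ = 9.12×10⁻⁶ T. Loop 2 (z = 0.173 m): B₂ = 8.65×10⁻⁶ T.
The fields add: B = B₁ + B₂ = 1.78×10⁻⁵ T.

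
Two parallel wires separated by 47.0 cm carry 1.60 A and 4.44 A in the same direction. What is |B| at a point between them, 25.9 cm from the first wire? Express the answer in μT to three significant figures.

B ≈ 2.97 μT

Each long wire gives B = μ₀I/(2πd). Distances are d₁ = 0.259 m and d₂ = 0.211 m.
B₁ = 1.24×10⁻⁶ T, B₂ = 4.21×10⁻⁶ T.
Between parallel currents the two contributions point in opposite directions, so they subtract. B = |B₁ − B₂| = |1.24×10⁻⁶ − 4.21×10⁻⁶| = 2.97×10⁻⁶ T.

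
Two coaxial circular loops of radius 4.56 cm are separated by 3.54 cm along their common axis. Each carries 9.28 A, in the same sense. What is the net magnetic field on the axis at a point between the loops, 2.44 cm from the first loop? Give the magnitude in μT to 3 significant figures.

Each loop contributes B = μ₀IR²/[2(R²+z²)^(3/2)] on the axis, with z measured from that loop.
Loop 1 (z = 0.0244 m): B₁ = 8.76×10⁻⁵ T. Loop 2 (z = 0.011 m): B₂ = 1.17×10⁻⁴ T.
The fields add: B = B₁ + B₂ = 2.05×10⁻⁴ T.

B ≈ 205 μT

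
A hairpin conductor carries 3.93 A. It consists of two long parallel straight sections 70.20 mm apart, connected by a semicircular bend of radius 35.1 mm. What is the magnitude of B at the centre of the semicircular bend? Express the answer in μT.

The semicircular arc contributes B_arc = μ₀I·π/(4πR) = μ₀I/(4R) = 3.52×10⁻⁵ T.
Each semi-infinite lead is at perpendicular distance R = 0.0351 m from the centre, with the perpendicular foot at its near end, so it contributes μ₀I/(4πR); both point the same way, together 2.24×10⁻⁵ T.
Arc and leads all point the same direction: B = 3.52×10⁻⁵ + 2.24×10⁻⁵ = 5.76×10⁻⁵ T.

B ≈ 57.6 μT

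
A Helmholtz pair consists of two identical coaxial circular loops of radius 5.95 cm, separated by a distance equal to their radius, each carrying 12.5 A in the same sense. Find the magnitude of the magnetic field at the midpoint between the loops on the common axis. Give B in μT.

Each loop contributes B = μ₀IR²/[2(R²+z²)^(3/2)] on the axis, with z measured from that loop.
Loop 1 (z = 0.02975 m): B₁ = 9.45×10⁻⁵ T. Loop 2 (z = 0.02975 m): B₂ = 9.45×10⁻⁵ T.
The fields add: B = B₁ + B₂ = 1.89×10⁻⁴ T.

B ≈ 189 μT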